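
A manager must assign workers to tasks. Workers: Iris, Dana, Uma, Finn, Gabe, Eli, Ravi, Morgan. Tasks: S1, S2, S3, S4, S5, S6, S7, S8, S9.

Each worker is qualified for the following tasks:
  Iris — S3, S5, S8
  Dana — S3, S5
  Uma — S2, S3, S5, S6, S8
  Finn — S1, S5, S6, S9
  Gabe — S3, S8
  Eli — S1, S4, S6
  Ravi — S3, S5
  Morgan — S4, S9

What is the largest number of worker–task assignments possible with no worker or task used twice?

7

One maximum matching: Iris→S3, Dana→S5, Uma→S2, Finn→S9, Gabe→S8, Eli→S6, Morgan→S4.
The set {Iris, Dana, Gabe, Ravi} has only 3 neighbours ({S3, S5, S8}), so by Hall's theorem at most 7 of the 8 workers can be matched.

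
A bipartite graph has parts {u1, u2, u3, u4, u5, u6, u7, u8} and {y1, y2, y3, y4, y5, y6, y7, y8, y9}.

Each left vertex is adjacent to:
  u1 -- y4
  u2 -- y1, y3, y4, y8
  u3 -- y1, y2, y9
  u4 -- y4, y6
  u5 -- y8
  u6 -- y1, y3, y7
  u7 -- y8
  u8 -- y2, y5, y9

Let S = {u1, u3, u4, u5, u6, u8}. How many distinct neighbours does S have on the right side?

9

The union of neighbours of {u1, u3, u4, u5, u6, u8} is {y1, y2, y3, y4, y5, y6, y7, y8, y9}, which has 9 elements.
Since |N(S)| = 9 ≥ |S| = 6, Hall's condition holds for this subset.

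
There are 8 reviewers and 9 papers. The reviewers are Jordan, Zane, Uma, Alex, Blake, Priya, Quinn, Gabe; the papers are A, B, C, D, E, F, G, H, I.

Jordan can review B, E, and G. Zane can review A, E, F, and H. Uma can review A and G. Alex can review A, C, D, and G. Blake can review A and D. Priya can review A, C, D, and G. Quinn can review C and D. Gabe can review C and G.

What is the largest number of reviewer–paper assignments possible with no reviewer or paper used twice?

6

For example, pair Jordan→B, Zane→H, Uma→A, Alex→C, Blake→D, Priya→G.
The set {Uma, Alex, Blake, Priya, Quinn, Gabe} has only 4 neighbours ({A, C, D, G}), so by Hall's theorem at most 6 of the 8 reviewers can be matched.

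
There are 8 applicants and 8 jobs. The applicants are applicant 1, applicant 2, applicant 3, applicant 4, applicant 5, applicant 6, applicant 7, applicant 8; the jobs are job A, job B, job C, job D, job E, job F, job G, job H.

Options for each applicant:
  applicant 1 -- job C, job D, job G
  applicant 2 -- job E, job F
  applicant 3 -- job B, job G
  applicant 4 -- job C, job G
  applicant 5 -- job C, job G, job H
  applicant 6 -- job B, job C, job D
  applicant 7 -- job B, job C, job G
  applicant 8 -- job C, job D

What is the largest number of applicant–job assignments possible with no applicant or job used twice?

A valid assignment of size 6: applicant 1→job G, applicant 2→job F, applicant 3→job B, applicant 4→job C, applicant 5→job H, applicant 6→job D.
The set {applicant 1, applicant 3, applicant 4, applicant 6, applicant 7, applicant 8} has only 4 neighbours ({job B, job C, job D, job G}), so by Hall's theorem at most 6 of the 8 applicants can be matched.

6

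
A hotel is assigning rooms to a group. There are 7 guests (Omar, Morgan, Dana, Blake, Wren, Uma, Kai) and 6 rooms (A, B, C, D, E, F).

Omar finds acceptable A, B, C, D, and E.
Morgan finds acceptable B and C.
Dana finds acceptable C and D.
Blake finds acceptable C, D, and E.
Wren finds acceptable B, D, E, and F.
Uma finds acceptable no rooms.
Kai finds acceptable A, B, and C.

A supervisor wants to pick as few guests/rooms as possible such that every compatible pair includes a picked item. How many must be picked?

{Omar, Morgan, Dana, Blake, Wren, Kai} is a vertex cover of size 6: every edge has an endpoint in this set.
No smaller cover exists because Omar–A, Morgan–C, Dana–D, Blake–E, Wren–F, Kai–B is a matching of size 6, and a cover must include an endpoint of each of these disjoint edges (König's theorem).

6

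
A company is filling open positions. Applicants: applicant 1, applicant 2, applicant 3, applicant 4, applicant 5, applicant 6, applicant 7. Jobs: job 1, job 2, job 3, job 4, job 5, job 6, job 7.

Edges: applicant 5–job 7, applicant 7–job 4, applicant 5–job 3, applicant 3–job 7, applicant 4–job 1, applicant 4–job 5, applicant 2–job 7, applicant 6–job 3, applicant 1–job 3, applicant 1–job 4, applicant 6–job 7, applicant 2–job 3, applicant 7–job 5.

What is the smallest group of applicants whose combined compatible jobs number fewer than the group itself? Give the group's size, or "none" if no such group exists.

3

Take S = {applicant 2, applicant 3, applicant 5}. Its neighbourhood is {job 3, job 7}, so |N(S)| = 2 < |S| = 3.
Every subset of size less than 3 has at least as many neighbours as members, so 3 is the minimum.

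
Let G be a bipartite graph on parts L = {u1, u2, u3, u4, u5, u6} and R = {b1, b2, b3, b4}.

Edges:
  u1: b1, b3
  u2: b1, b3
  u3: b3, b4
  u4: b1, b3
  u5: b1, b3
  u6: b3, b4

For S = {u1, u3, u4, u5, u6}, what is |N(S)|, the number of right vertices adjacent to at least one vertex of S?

3

The union of neighbours of {u1, u3, u4, u5, u6} is {b1, b3, b4}, which has 3 elements.
Since |N(S)| = 3 < |S| = 5, Hall's condition fails for this subset.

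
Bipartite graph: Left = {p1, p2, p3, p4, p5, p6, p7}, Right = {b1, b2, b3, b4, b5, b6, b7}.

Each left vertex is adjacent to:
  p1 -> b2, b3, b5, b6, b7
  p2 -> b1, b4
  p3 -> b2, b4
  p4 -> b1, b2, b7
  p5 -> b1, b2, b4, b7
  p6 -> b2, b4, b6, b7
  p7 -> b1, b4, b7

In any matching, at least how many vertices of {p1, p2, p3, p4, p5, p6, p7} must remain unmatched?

A valid assignment of size 6: p1-b5, p2-b1, p3-b4, p4-b2, p5-b7, p6-b6.
The set {p2, p3, p4, p5, p7} has only 4 neighbours ({b1, b2, b4, b7}), so by Hall's theorem at most 6 of the 7 left vertices can be matched.
That matches 6 of the 7, leaving 1 unmatched; no matching can do better.

1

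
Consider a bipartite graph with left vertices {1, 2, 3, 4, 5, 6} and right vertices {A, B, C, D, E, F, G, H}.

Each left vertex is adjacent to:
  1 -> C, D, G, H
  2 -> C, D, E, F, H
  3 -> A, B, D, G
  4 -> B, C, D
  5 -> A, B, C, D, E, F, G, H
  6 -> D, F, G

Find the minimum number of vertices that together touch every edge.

6

The 6 edges 1–D, 2–E, 3–B, 4–C, 5–G, 6–F form a matching, so any vertex cover needs at least 6 vertices (one per matched edge).
Conversely {1, 2, 3, 4, 5, 6} meets every edge and has exactly 6 vertices, so 6 is optimal.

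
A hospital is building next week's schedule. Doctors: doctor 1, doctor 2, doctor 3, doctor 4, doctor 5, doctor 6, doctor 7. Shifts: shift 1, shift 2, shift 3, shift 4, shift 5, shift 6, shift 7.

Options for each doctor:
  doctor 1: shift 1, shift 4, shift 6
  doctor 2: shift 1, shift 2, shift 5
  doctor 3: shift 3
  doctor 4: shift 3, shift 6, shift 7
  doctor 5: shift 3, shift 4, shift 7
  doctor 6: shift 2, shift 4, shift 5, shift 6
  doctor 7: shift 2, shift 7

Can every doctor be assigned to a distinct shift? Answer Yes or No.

For example, pair doctor 1-shift 1, doctor 2-shift 5, doctor 3-shift 3, doctor 4-shift 7, doctor 5-shift 4, doctor 6-shift 6, doctor 7-shift 2.
All 7 doctors are covered.

Yes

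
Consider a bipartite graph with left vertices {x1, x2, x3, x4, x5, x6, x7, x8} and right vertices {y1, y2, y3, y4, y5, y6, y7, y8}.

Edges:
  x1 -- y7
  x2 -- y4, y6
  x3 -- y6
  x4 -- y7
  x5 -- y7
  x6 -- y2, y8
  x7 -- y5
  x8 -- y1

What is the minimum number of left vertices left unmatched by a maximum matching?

2

One maximum matching: x1→y7, x2→y4, x3→y6, x6→y8, x7→y5, x8→y1.
The set {x1, x4, x5} has only 1 neighbour ({y7}), so by Hall's theorem at most 6 of the 8 left vertices can be matched.
That matches 6 of the 8, leaving 2 unmatched; no matching can do better.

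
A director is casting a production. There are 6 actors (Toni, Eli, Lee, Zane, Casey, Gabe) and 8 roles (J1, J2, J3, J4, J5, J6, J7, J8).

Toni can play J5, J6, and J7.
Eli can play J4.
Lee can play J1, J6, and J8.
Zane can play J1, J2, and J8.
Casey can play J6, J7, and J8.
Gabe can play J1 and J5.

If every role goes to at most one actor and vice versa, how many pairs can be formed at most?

6

A valid assignment of size 6: Toni–J7, Eli–J4, Lee–J8, Zane–J1, Casey–J6, Gabe–J5.
This saturates every actor, so 6 is the maximum.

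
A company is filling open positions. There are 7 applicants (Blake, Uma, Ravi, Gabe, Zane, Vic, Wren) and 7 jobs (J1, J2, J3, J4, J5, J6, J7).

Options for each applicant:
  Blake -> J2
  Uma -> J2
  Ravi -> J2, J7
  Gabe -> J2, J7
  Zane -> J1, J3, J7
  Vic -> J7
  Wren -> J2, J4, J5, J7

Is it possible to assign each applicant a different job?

No

The set {Blake, Uma, Ravi, Gabe, Vic} has only 2 neighbours ({J2, J7}), so by Hall's theorem at most 4 of the 7 applicants can be matched.
Hence no matching covers every applicant.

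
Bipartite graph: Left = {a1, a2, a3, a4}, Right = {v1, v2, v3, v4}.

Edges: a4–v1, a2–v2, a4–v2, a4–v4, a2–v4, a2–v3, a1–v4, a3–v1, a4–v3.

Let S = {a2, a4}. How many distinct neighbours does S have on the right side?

4

The union of neighbours of {a2, a4} is {v1, v2, v3, v4}, which has 4 elements.
Since |N(S)| = 4 ≥ |S| = 2, Hall's condition holds for this subset.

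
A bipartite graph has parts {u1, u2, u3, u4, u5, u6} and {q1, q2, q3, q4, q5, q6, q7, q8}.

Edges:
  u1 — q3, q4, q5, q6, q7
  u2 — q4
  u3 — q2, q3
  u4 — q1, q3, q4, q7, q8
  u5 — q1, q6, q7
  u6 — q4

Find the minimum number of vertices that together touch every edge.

5

The 5 edges u1–q7, u2–q4, u3–q2, u4–q1, u5–q6 form a matching, so any vertex cover needs at least 5 vertices (one per matched edge).
Conversely {u1, u3, u4, u5, q4} meets every edge and has exactly 5 vertices, so 5 is optimal.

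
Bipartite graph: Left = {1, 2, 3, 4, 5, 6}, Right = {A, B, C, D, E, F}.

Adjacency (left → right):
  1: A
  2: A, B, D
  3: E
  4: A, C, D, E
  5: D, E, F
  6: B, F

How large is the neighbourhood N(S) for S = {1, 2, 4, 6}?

6

The union of neighbours of {1, 2, 4, 6} is {A, B, C, D, E, F}, which has 6 elements.
Since |N(S)| = 6 ≥ |S| = 4, Hall's condition holds for this subset.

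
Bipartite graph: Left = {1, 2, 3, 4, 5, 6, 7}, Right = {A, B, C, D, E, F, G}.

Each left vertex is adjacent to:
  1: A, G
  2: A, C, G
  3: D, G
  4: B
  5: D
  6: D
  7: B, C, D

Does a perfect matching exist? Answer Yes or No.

The set {1, 2, 3, 4, 5, 6, 7} has only 5 neighbours ({A, B, C, D, G}), so by Hall's theorem at most 5 of the 7 left vertices can be matched.
Hence no matching covers every left vertex.

No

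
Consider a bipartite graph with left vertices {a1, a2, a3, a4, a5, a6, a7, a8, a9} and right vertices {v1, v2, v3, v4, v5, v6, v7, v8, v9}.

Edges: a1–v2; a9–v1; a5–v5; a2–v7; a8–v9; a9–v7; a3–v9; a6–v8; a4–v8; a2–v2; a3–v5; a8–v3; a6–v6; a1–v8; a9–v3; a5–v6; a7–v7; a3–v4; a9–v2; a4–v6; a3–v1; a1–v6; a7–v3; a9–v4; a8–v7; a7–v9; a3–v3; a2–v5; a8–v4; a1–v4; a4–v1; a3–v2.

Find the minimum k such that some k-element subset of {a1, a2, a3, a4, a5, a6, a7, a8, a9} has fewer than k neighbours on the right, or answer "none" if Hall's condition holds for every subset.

A matching saturating every left vertex exists, for instance a1→v2, a2→v5, a3→v9, a4→v1, a5→v6, a6→v8, a7→v7, a8→v4, a9→v3.
By Hall's marriage theorem, this means |N(S)| ≥ |S| for every subset S, so no violating subset exists.

none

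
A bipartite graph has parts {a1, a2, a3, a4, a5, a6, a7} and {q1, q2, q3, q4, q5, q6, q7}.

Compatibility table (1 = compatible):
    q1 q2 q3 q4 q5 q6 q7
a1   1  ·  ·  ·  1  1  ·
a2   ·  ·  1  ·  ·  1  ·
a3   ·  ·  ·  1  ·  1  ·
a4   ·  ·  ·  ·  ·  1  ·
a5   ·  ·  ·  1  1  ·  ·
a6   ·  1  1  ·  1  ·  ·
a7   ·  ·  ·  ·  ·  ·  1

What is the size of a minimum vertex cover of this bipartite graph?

The 7 edges a1–q1, a2–q3, a3–q4, a4–q6, a5–q5, a6–q2, a7–q7 form a matching, so any vertex cover needs at least 7 vertices (one per matched edge).
Conversely {a1, a2, a3, a4, a5, a6, a7} meets every edge and has exactly 7 vertices, so 7 is optimal.

7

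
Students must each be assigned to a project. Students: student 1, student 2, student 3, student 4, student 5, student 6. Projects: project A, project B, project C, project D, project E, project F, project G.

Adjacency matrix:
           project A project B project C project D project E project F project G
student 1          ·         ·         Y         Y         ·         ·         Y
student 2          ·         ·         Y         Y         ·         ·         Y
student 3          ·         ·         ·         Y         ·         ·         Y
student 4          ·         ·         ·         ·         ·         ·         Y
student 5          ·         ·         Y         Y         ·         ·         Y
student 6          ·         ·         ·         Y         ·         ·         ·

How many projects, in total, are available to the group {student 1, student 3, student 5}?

The union of neighbours of {student 1, student 3, student 5} is {project C, project D, project G}, which has 3 elements.
Since |N(S)| = 3 ≥ |S| = 3, Hall's condition holds for this subset.

3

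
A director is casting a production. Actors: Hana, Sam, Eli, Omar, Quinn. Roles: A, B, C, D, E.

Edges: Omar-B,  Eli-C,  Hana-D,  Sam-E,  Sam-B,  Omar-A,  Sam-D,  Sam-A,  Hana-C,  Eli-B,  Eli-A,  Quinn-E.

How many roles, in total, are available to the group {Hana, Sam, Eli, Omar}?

The union of neighbours of {Hana, Sam, Eli, Omar} is {A, B, C, D, E}, which has 5 elements.
Since |N(S)| = 5 ≥ |S| = 4, Hall's condition holds for this subset.

5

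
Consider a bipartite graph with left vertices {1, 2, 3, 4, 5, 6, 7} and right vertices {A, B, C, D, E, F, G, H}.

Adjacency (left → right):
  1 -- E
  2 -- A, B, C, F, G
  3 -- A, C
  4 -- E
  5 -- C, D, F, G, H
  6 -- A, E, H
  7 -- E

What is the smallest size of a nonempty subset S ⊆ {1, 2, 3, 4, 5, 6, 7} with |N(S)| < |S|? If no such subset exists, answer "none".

2

Take S = {1, 4}. Its neighbourhood is {E}, so |N(S)| = 1 < |S| = 2.
No single vertex violates Hall's condition since each has at least one neighbour, so 2 is the minimum.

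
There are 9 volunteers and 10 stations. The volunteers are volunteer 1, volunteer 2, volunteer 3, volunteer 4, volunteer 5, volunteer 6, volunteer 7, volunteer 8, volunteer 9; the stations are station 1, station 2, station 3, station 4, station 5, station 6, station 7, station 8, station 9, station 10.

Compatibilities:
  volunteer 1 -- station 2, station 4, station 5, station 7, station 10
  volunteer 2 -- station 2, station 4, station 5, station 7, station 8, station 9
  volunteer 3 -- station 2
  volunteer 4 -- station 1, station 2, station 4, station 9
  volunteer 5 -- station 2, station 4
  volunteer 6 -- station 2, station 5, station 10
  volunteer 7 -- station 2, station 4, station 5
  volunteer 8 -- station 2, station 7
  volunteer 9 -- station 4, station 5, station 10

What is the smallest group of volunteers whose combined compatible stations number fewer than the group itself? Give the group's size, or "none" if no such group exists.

Take S = {volunteer 3, volunteer 5, volunteer 6, volunteer 7, volunteer 9}. Its neighbourhood is {station 2, station 4, station 5, station 10}, so |N(S)| = 4 < |S| = 5.
Every subset of size less than 5 has at least as many neighbours as members, so 5 is the minimum.

5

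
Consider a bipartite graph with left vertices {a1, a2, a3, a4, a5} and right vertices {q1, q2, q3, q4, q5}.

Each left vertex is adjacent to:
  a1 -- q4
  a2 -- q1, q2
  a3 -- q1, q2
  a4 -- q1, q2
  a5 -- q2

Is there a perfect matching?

No

The set {a2, a3, a4, a5} has only 2 neighbours ({q1, q2}), so by Hall's theorem at most 3 of the 5 left vertices can be matched.
Hence no matching covers every left vertex.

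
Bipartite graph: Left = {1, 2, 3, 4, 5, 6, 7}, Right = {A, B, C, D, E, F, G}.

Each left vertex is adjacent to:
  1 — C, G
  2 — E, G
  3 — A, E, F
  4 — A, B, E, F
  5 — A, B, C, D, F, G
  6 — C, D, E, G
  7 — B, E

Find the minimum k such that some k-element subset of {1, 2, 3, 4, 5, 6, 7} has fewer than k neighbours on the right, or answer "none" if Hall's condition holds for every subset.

A matching saturating every left vertex exists, for instance 1→C, 2→G, 3→F, 4→E, 5→A, 6→D, 7→B.
By Hall's marriage theorem, this means |N(S)| ≥ |S| for every subset S, so no violating subset exists.

none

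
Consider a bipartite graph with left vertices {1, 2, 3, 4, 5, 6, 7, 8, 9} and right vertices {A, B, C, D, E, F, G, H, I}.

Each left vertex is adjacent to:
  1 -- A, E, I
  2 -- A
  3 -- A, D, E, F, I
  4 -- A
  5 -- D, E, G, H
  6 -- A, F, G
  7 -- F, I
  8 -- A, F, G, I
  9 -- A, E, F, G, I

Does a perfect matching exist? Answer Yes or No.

No

The set {1, 2, 4, 6, 7, 8, 9} has only 5 neighbours ({A, E, F, G, I}), so by Hall's theorem at most 7 of the 9 left vertices can be matched.
Hence no matching covers every left vertex.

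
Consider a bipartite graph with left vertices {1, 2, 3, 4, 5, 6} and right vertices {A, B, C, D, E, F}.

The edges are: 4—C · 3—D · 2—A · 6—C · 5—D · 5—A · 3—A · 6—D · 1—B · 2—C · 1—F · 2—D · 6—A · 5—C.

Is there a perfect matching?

No

The set {2, 3, 4, 5, 6} has only 3 neighbours ({A, C, D}), so by Hall's theorem at most 4 of the 6 left vertices can be matched.
Hence no matching covers every left vertex.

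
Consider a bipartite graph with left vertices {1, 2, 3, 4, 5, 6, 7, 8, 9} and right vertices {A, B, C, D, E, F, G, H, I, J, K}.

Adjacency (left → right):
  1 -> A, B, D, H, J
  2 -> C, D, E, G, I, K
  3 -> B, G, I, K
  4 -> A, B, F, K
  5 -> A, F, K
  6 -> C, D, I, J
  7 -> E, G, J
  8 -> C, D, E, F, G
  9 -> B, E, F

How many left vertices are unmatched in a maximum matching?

A valid assignment of size 9: 1–H, 2–G, 3–K, 4–F, 5–A, 6–C, 7–J, 8–E, 9–B.
This saturates every left vertex, so 9 is the maximum.
That matches 9 of the 9, leaving 0 unmatched; no matching can do better.

0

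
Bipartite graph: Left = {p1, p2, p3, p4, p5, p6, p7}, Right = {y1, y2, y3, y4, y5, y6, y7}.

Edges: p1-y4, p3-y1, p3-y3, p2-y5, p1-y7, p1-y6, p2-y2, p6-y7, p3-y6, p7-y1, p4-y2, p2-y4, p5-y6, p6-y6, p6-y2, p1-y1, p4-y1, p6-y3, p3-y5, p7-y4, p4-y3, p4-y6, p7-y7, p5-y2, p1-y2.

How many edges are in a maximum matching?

7

One maximum matching: p1–y6, p2–y4, p3–y5, p4–y1, p5–y2, p6–y3, p7–y7.
This saturates every left vertex, so 7 is the maximum.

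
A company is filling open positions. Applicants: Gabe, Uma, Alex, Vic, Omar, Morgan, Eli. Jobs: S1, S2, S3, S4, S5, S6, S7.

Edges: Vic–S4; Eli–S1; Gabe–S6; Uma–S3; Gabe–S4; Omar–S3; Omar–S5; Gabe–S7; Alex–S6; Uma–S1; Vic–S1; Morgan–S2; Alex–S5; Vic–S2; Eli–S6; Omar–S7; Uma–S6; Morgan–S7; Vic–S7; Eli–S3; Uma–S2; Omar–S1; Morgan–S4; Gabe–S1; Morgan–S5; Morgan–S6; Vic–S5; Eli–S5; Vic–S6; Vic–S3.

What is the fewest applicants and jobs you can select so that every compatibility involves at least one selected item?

A maximum matching has 7 edges (e.g. Gabe–S4, Uma–S2, Alex–S5, Vic–S3, Omar–S1, Morgan–S7, Eli–S6).
By König's theorem the minimum vertex cover has the same size. One such cover is {Gabe, Uma, Alex, Vic, Omar, Morgan, Eli}.

7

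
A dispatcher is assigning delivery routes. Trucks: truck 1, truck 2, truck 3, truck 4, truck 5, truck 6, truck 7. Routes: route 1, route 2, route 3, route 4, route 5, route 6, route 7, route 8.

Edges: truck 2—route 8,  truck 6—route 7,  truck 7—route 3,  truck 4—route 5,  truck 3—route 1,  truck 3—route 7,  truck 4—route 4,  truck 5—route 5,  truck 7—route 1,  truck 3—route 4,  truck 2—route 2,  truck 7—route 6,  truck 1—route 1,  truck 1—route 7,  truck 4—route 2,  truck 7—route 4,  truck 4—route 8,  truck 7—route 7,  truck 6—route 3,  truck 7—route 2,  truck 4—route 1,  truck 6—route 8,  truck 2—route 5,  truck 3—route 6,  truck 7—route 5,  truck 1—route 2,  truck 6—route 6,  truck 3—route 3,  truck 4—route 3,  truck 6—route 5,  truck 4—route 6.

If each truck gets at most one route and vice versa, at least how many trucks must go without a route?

A valid assignment of size 7: truck 1-route 7, truck 2-route 2, truck 3-route 3, truck 4-route 1, truck 5-route 5, truck 6-route 8, truck 7-route 4.
This saturates every truck, so 7 is the maximum.
That matches 7 of the 7, leaving 0 unmatched; no matching can do better.

0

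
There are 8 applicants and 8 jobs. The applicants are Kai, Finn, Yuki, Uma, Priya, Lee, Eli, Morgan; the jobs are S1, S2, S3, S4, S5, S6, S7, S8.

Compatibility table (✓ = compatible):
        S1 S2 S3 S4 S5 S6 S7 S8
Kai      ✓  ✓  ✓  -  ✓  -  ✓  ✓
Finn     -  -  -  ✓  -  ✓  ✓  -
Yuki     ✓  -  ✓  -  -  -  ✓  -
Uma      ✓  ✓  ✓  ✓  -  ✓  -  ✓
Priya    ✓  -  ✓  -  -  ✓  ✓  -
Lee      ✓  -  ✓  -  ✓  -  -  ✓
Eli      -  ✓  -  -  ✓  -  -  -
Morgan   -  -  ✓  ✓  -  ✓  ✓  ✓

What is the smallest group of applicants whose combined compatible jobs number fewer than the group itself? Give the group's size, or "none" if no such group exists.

A matching saturating every applicant exists, for instance Kai→S1, Finn→S4, Yuki→S3, Uma→S2, Priya→S6, Lee→S8, Eli→S5, Morgan→S7.
By Hall's marriage theorem, this means |N(S)| ≥ |S| for every subset S, so no violating subset exists.

none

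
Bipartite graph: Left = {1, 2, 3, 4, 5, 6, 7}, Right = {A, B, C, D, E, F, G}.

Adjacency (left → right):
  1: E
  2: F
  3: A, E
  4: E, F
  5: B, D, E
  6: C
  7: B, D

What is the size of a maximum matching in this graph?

6

One maximum matching: 1-E, 2-F, 3-A, 5-D, 6-C, 7-B.
The set {1, 2, 4} has only 2 neighbours ({E, F}), so by Hall's theorem at most 6 of the 7 left vertices can be matched.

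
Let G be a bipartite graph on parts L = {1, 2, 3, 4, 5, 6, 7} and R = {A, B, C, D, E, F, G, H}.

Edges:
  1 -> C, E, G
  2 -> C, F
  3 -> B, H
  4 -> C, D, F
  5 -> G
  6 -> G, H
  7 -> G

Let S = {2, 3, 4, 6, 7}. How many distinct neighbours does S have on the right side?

6

The union of neighbours of {2, 3, 4, 6, 7} is {B, C, D, F, G, H}, which has 6 elements.
Since |N(S)| = 6 ≥ |S| = 5, Hall's condition holds for this subset.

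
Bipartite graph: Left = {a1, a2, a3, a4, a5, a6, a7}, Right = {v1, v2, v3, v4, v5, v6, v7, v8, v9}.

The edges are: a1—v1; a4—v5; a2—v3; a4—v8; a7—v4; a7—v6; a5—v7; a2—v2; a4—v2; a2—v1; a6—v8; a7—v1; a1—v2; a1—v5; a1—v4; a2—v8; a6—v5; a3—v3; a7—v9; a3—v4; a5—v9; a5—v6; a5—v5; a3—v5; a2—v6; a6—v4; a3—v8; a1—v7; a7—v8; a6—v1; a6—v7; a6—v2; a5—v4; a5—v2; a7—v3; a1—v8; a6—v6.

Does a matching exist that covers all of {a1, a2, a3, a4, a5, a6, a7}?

Yes

For example, pair a1–v1, a2–v2, a3–v5, a4–v8, a5–v4, a6–v6, a7–v3.
Every left vertex is matched, so this matching saturates all of them.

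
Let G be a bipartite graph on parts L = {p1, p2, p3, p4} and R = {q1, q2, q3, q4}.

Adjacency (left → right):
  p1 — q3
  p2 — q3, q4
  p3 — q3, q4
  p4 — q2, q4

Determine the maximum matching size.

3

For example, pair p1→q3, p2→q4, p4→q2.
The set {p1, p2, p3} has only 2 neighbours ({q3, q4}), so by Hall's theorem at most 3 of the 4 left vertices can be matched.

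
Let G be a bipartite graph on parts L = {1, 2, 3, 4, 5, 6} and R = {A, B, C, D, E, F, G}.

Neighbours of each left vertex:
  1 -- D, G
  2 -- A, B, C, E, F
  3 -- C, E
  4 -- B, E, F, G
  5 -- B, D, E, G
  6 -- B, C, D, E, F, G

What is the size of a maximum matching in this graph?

One maximum matching: 1–D, 2–A, 3–C, 4–E, 5–B, 6–G.
This saturates every left vertex, so 6 is the maximum.

6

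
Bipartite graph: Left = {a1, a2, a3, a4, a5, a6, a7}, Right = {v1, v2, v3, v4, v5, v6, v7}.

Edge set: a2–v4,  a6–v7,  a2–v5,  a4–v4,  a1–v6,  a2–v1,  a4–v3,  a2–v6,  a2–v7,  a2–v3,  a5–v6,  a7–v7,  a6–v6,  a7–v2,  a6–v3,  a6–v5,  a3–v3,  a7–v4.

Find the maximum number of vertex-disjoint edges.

A valid assignment of size 6: a1→v6, a2→v1, a3→v3, a4→v4, a6→v7, a7→v2.
The set {a1, a5} has only 1 neighbour ({v6}), so by Hall's theorem at most 6 of the 7 left vertices can be matched.

6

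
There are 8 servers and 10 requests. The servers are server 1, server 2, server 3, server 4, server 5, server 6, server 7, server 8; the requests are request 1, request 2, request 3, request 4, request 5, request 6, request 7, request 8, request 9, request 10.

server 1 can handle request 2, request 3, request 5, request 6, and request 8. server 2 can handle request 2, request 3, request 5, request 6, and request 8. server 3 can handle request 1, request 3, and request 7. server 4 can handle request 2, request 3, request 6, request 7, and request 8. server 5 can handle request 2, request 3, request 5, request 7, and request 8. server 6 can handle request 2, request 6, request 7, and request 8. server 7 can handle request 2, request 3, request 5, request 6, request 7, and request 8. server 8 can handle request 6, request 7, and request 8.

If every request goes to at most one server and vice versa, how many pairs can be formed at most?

One maximum matching: server 1→request 3, server 2→request 2, server 3→request 1, server 4→request 8, server 5→request 5, server 6→request 6, server 7→request 7.
The set {server 1, server 2, server 4, server 5, server 6, server 7, server 8} has only 6 neighbours ({request 2, request 3, request 5, request 6, request 7, request 8}), so by Hall's theorem at most 7 of the 8 servers can be matched.

7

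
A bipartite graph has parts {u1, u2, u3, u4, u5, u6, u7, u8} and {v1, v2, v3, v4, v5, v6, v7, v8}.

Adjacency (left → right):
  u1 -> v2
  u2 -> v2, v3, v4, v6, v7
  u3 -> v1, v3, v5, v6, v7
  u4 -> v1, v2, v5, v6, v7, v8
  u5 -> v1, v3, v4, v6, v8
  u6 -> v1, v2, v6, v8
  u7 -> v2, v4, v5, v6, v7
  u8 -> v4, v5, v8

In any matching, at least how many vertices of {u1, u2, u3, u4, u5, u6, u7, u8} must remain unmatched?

One maximum matching: u1→v2, u2→v7, u3→v6, u4→v5, u5→v3, u6→v1, u7→v4, u8→v8.
This saturates every left vertex, so 8 is the maximum.
That matches 8 of the 8, leaving 0 unmatched; no matching can do better.

0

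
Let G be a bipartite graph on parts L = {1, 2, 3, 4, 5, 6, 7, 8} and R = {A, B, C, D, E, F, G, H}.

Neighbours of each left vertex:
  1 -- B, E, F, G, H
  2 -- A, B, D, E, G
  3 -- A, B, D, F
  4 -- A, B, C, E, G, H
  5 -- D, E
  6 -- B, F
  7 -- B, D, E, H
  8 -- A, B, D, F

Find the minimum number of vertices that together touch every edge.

8

A maximum matching has 8 edges (e.g. 1–H, 2–G, 3–A, 4–C, 5–D, 6–F, 7–E, 8–B).
By König's theorem the minimum vertex cover has the same size. One such cover is {1, 2, 3, 4, 5, 6, 7, 8}.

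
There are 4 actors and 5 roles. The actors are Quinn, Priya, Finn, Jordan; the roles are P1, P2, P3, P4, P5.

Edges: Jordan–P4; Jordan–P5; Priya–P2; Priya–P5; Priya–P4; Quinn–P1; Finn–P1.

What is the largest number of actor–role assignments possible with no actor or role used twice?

3

One maximum matching: Quinn→P1, Priya→P4, Jordan→P5.
The set {Quinn, Finn} has only 1 neighbour ({P1}), so by Hall's theorem at most 3 of the 4 actors can be matched.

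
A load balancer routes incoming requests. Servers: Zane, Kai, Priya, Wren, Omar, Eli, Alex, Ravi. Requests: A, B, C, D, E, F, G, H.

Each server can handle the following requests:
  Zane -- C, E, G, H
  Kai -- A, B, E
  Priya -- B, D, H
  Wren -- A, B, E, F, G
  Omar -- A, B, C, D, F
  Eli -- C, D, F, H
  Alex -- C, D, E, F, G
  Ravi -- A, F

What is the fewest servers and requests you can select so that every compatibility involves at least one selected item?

The 8 edges Zane–E, Kai–B, Priya–H, Wren–G, Omar–A, Eli–C, Alex–D, Ravi–F form a matching, so any vertex cover needs at least 8 vertices (one per matched edge).
Conversely {Zane, Kai, Priya, Wren, Omar, Eli, Alex, Ravi} meets every edge and has exactly 8 vertices, so 8 is optimal.

8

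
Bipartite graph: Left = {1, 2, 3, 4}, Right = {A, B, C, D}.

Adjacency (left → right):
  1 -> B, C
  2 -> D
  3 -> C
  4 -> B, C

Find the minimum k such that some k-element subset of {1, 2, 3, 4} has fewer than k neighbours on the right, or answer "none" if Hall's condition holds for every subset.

Take S = {1, 3, 4}. Its neighbourhood is {B, C}, so |N(S)| = 2 < |S| = 3.
Every subset of size less than 3 has at least as many neighbours as members, so 3 is the minimum.

3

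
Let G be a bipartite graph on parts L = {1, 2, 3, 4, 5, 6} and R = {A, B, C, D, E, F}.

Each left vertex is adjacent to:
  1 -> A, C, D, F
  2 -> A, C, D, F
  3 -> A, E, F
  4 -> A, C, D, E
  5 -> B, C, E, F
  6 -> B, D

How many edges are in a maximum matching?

A valid assignment of size 6: 1–D, 2–F, 3–A, 4–C, 5–E, 6–B.
All 6 left vertices are matched, so no larger matching exists.

6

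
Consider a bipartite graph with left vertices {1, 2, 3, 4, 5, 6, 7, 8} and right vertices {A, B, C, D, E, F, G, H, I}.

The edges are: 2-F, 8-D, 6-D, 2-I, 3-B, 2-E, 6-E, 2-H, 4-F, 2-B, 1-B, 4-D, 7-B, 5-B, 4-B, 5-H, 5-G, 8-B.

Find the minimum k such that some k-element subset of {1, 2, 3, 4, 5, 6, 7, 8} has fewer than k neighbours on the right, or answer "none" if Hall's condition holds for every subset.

Take S = {1, 3}. Its neighbourhood is {B}, so |N(S)| = 1 < |S| = 2.
No single vertex violates Hall's condition since each has at least one neighbour, so 2 is the minimum.

2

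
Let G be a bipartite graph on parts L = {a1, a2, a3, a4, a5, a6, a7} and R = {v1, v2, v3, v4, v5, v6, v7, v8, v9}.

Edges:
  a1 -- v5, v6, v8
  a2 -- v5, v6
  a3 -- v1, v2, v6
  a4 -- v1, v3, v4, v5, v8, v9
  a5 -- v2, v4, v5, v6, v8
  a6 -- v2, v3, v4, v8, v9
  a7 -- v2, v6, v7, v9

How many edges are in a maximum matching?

7

For example, pair a1-v8, a2-v5, a3-v1, a4-v4, a5-v6, a6-v3, a7-v2.
All 7 left vertices are matched, so no larger matching exists.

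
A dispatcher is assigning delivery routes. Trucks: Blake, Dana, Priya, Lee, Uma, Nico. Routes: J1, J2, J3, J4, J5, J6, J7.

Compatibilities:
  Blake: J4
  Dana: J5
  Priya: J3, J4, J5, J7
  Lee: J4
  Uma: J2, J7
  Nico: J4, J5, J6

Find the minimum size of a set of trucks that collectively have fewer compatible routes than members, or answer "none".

2

Take S = {Blake, Lee}. Its neighbourhood is {J4}, so |N(S)| = 1 < |S| = 2.
No single vertex violates Hall's condition since each has at least one neighbour, so 2 is the minimum.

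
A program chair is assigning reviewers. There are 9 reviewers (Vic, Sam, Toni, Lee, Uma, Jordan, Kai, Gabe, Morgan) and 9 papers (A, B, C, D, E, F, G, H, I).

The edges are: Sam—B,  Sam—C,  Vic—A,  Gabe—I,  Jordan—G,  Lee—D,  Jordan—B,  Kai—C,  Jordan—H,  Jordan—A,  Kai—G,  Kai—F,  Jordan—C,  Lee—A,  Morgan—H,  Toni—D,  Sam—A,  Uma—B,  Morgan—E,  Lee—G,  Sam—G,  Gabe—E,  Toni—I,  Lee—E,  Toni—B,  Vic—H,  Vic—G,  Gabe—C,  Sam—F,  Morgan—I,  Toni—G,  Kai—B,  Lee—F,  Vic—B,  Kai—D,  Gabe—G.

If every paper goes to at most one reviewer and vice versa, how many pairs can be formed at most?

For example, pair Vic-H, Sam-F, Toni-I, Lee-A, Uma-B, Jordan-G, Kai-D, Gabe-C, Morgan-E.
All 9 reviewers are matched, so no larger matching exists.

9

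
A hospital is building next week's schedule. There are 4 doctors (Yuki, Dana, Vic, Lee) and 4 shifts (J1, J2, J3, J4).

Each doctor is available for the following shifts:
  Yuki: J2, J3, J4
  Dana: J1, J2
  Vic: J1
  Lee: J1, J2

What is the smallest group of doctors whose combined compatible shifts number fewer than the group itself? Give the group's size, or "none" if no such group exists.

3

Take S = {Dana, Vic, Lee}. Its neighbourhood is {J1, J2}, so |N(S)| = 2 < |S| = 3.
Every subset of size less than 3 has at least as many neighbours as members, so 3 is the minimum.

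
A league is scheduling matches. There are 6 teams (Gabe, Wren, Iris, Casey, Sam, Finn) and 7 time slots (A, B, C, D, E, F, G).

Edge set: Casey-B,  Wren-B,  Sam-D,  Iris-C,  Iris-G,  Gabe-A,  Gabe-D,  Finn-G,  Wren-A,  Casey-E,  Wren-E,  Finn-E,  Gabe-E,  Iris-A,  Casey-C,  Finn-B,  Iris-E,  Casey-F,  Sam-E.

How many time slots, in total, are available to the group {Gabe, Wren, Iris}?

The union of neighbours of {Gabe, Wren, Iris} is {A, B, C, D, E, G}, which has 6 elements.
Since |N(S)| = 6 ≥ |S| = 3, Hall's condition holds for this subset.

6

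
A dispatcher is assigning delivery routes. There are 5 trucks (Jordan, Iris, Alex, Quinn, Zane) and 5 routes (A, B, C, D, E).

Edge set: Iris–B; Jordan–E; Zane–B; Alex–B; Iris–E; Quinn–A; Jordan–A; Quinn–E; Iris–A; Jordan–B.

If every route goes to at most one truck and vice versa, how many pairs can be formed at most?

One maximum matching: Jordan-A, Iris-E, Alex-B.
The set {Jordan, Iris, Alex, Quinn, Zane} has only 3 neighbours ({A, B, E}), so by Hall's theorem at most 3 of the 5 trucks can be matched.

3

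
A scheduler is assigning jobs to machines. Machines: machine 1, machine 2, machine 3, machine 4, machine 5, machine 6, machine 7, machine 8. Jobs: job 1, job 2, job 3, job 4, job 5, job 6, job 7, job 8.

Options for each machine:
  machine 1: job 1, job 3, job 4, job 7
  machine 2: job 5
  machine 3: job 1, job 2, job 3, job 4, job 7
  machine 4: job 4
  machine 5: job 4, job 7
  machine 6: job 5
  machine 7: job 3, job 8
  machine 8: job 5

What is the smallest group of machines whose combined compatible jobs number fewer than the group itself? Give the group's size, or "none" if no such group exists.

Take S = {machine 2, machine 6}. Its neighbourhood is {job 5}, so |N(S)| = 1 < |S| = 2.
No single vertex violates Hall's condition since each has at least one neighbour, so 2 is the minimum.

2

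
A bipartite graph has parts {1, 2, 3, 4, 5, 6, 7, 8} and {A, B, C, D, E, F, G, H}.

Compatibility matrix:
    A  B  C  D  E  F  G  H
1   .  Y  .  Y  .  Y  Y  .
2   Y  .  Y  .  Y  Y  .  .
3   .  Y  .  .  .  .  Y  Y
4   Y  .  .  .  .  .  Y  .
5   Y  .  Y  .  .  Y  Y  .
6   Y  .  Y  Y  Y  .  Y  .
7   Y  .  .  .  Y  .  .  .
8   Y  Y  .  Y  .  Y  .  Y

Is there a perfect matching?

Yes

One maximum matching: 1→B, 2→C, 3→H, 4→G, 5→F, 6→D, 7→E, 8→A.
All 8 left vertices are covered.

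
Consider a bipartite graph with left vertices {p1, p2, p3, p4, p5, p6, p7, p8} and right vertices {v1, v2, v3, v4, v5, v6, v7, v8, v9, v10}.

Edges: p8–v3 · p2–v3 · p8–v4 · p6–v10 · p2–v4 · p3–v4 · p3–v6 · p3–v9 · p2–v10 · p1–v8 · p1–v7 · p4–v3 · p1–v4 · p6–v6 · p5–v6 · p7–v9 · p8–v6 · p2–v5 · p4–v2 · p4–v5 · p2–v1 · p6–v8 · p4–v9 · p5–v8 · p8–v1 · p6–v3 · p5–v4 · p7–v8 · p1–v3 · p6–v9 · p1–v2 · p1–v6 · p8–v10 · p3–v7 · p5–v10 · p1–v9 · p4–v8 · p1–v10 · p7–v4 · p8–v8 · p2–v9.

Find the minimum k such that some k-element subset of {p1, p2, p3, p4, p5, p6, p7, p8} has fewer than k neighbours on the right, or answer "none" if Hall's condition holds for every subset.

A matching saturating every left vertex exists, for instance p1→v2, p2→v1, p3→v7, p4→v5, p5→v6, p6→v3, p7→v4, p8→v10.
By Hall's marriage theorem, this means |N(S)| ≥ |S| for every subset S, so no violating subset exists.

none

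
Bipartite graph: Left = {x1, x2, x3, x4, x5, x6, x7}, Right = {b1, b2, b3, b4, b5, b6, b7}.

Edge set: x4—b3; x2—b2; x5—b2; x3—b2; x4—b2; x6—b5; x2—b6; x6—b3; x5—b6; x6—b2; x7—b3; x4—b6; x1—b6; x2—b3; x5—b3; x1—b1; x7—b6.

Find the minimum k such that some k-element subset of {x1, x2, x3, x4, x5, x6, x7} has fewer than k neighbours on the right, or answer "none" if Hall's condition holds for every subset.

Take S = {x2, x3, x4, x5}. Its neighbourhood is {b2, b3, b6}, so |N(S)| = 3 < |S| = 4.
Every subset of size less than 4 has at least as many neighbours as members, so 4 is the minimum.

4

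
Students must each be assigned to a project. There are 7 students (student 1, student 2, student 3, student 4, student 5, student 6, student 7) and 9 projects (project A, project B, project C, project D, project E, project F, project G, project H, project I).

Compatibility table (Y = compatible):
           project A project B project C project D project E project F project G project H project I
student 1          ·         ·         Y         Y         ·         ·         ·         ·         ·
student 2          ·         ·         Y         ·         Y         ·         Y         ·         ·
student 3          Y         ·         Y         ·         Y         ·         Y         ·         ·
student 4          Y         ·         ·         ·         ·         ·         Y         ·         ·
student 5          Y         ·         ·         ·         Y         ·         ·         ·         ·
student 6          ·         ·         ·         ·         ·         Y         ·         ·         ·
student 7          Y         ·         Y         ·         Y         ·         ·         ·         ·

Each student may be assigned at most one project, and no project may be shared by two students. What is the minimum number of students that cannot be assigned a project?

One maximum matching: student 1–project D, student 2–project G, student 3–project C, student 4–project A, student 5–project E, student 6–project F.
The set {student 2, student 3, student 4, student 5, student 7} has only 4 neighbours ({project A, project C, project E, project G}), so by Hall's theorem at most 6 of the 7 students can be matched.
That matches 6 of the 7, leaving 1 unmatched; no matching can do better.

1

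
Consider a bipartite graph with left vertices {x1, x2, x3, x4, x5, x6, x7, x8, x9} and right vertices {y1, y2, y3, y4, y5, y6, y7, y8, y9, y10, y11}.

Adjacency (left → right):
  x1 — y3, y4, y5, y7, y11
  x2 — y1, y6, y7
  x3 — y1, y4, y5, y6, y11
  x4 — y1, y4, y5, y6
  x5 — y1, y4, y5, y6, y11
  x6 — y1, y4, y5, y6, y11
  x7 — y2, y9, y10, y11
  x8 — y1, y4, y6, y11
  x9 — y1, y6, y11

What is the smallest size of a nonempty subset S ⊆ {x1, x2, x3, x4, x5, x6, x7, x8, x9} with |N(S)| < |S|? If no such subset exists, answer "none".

Take S = {x3, x4, x5, x6, x8, x9}. Its neighbourhood is {y1, y4, y5, y6, y11}, so |N(S)| = 5 < |S| = 6.
Every subset of size less than 6 has at least as many neighbours as members, so 6 is the minimum.

6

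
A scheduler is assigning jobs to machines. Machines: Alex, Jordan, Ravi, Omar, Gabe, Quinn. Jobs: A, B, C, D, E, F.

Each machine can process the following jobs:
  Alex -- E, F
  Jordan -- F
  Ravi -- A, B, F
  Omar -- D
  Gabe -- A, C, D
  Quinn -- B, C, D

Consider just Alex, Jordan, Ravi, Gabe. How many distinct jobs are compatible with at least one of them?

The union of neighbours of {Alex, Jordan, Ravi, Gabe} is {A, B, C, D, E, F}, which has 6 elements.
Since |N(S)| = 6 ≥ |S| = 4, Hall's condition holds for this subset.

6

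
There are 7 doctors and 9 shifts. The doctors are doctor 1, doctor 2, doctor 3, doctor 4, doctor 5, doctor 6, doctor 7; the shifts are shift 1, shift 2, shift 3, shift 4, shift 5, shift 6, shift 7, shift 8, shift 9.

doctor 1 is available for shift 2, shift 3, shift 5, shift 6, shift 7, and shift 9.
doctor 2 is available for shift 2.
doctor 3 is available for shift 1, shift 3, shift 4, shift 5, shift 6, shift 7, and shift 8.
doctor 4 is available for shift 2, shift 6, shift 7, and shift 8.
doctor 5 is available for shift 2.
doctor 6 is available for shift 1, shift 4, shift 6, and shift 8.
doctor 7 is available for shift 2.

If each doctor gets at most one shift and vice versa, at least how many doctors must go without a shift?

2

A valid assignment of size 5: doctor 1-shift 7, doctor 2-shift 2, doctor 3-shift 5, doctor 4-shift 8, doctor 6-shift 6.
The set {doctor 2, doctor 5, doctor 7} has only 1 neighbour ({shift 2}), so by Hall's theorem at most 5 of the 7 doctors can be matched.
That matches 5 of the 7, leaving 2 unmatched; no matching can do better.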